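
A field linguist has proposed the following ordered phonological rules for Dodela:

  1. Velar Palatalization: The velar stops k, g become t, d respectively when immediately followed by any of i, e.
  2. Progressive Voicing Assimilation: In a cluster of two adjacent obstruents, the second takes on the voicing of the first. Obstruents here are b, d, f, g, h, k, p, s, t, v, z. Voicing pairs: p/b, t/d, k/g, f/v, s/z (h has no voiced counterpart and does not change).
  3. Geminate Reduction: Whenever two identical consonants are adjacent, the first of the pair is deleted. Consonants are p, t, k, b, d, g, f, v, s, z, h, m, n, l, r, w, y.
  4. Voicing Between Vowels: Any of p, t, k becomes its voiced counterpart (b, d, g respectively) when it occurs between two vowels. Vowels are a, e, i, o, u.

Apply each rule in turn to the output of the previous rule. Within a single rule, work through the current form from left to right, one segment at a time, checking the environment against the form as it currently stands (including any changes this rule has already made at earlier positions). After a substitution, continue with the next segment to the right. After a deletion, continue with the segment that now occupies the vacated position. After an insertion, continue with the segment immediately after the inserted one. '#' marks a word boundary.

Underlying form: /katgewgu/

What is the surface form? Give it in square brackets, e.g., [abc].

1 Velar Palatalization: [katgewgu] → [katdewgu]
2 Progressive Voicing Assimilation: [katdewgu] → [kattewgu]
3 Geminate Reduction: [kattewgu] → [katewgu]
4 Voicing Between Vowels: [katewgu] → [kadewgu]

[kadewgu]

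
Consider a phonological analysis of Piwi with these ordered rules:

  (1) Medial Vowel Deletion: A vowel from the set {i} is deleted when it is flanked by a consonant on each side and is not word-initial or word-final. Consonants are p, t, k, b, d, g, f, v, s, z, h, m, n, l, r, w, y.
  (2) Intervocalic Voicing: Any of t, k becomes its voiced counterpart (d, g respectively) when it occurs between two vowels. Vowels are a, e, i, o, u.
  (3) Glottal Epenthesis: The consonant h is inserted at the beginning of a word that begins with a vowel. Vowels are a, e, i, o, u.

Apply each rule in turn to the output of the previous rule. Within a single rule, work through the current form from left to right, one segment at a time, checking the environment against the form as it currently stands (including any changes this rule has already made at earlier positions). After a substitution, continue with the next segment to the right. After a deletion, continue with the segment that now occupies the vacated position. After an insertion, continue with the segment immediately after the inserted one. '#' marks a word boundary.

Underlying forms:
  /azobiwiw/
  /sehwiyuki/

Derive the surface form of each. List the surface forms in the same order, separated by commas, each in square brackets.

[hazobww], [sehwyugi]

/azobiwiw/:
  (1) Medial Vowel Deletion: [azobiwiw] → [azobww]
  (2) Intervocalic Voicing: no change — [azobww]
  (3) Glottal Epenthesis: [azobww] → [hazobww]
/sehwiyuki/:
  (1) Medial Vowel Deletion: [sehwiyuki] → [sehwyuki]
  (2) Intervocalic Voicing: [sehwyuki] → [sehwyugi]
  (3) Glottal Epenthesis: no change — [sehwyugi]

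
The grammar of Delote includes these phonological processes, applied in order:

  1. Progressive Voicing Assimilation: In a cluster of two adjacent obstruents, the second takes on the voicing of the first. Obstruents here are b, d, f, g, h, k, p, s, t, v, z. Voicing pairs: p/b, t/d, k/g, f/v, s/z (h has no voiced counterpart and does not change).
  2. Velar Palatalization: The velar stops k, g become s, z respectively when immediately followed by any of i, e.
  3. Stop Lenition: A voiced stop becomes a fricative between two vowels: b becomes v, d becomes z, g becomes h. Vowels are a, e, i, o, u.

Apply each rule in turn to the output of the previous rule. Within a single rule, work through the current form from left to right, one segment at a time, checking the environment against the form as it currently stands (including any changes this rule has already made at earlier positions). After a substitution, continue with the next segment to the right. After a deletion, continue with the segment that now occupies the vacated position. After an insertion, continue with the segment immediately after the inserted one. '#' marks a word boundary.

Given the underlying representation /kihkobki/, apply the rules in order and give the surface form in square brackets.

1 Progressive Voicing Assimilation: [kihkobki] → [kihkobgi]
2 Velar Palatalization: [kihkobgi] → [sihkobzi]
3 Stop Lenition: no change — [sihkobzi]

[sihkobzi]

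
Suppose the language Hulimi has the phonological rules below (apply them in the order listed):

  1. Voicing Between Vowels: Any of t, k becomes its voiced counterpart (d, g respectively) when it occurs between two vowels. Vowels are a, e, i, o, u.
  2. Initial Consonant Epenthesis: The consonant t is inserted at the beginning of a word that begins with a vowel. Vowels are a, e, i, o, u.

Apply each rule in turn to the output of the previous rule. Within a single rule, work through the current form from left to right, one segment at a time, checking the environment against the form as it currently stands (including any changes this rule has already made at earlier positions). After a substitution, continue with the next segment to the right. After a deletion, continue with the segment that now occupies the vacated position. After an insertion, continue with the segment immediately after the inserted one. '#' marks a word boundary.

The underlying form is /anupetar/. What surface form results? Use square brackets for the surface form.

[tanupedar]

1 Voicing Between Vowels: [anupetar] → [anupedar]
2 Initial Consonant Epenthesis: [anupedar] → [tanupedar]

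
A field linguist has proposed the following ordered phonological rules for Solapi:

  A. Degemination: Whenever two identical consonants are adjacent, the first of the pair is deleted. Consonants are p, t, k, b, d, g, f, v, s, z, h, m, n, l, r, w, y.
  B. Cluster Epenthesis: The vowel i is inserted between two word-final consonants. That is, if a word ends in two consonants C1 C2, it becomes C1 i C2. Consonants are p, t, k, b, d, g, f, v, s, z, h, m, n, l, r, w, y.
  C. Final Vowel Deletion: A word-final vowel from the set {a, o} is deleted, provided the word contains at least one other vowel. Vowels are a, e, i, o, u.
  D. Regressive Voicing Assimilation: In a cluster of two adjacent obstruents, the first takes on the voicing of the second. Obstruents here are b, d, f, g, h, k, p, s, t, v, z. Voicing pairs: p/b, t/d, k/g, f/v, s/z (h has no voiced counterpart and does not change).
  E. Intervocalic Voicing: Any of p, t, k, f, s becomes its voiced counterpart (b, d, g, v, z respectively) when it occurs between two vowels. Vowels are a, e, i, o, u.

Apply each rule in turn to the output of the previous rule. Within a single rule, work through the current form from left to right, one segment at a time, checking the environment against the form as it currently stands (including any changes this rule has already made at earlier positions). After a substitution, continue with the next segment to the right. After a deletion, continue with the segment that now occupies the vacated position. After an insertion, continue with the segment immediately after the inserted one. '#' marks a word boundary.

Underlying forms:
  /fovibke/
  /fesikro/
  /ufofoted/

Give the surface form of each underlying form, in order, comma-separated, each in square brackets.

/fovibke/:
  A Degemination: no change — [fovibke]
  B Cluster Epenthesis: no change — [fovibke]
  C Final Vowel Deletion: no change — [fovibke]
  D Regressive Voicing Assimilation: [fovibke] → [fovipke]
  E Intervocalic Voicing: no change — [fovipke]
/fesikro/:
  A Degemination: no change — [fesikro]
  B Cluster Epenthesis: no change — [fesikro]
  C Final Vowel Deletion: [fesikro] → [fesikr]
  D Regressive Voicing Assimilation: no change — [fesikr]
  E Intervocalic Voicing: [fesikr] → [fezikr]
/ufofoted/:
  A Degemination: no change — [ufofoted]
  B Cluster Epenthesis: no change — [ufofoted]
  C Final Vowel Deletion: no change — [ufofoted]
  D Regressive Voicing Assimilation: no change — [ufofoted]
  E Intervocalic Voicing: [ufofoted] → [uvovoded]

[fovipke], [fezikr], [uvovoded]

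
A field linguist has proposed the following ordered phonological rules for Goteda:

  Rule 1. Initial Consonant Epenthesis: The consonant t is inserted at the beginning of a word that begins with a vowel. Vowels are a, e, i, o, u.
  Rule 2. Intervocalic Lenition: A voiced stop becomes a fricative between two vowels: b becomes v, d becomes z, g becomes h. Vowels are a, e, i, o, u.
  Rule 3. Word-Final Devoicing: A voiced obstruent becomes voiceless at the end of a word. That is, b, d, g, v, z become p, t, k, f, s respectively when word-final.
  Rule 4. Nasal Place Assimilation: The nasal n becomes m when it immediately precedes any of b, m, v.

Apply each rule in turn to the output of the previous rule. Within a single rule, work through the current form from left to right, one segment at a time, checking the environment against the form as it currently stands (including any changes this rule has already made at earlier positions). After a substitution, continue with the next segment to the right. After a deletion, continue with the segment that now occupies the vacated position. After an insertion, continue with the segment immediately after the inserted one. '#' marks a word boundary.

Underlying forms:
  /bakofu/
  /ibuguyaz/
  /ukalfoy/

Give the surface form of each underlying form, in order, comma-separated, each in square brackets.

[bakofu], [tivuhuyas], [tukalfoy]

/bakofu/:
  Rule 1 Initial Consonant Epenthesis: no change — [bakofu]
  Rule 2 Intervocalic Lenition: no change — [bakofu]
  Rule 3 Word-Final Devoicing: no change — [bakofu]
  Rule 4 Nasal Place Assimilation: no change — [bakofu]
/ibuguyaz/:
  Rule 1 Initial Consonant Epenthesis: [ibuguyaz] → [tibuguyaz]
  Rule 2 Intervocalic Lenition: [tibuguyaz] → [tivuhuyaz]
  Rule 3 Word-Final Devoicing: [tivuhuyaz] → [tivuhuyas]
  Rule 4 Nasal Place Assimilation: no change — [tivuhuyas]
/ukalfoy/:
  Rule 1 Initial Consonant Epenthesis: [ukalfoy] → [tukalfoy]
  Rule 2 Intervocalic Lenition: no change — [tukalfoy]
  Rule 3 Word-Final Devoicing: no change — [tukalfoy]
  Rule 4 Nasal Place Assimilation: no change — [tukalfoy]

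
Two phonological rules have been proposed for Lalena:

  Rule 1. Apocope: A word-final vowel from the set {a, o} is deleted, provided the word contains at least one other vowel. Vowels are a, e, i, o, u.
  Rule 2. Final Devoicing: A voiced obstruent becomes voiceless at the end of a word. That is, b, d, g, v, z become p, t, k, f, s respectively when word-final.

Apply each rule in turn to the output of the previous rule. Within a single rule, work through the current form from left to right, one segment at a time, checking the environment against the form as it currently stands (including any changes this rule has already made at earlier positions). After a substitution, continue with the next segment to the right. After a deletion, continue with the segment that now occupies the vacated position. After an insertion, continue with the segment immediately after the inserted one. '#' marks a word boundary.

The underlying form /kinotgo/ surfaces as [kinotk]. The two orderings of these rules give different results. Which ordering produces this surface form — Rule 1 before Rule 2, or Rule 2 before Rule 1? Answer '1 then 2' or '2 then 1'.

1 then 2

Order 1 then 2:
  1 Apocope: [kinotgo] → [kinotg]
  2 Final Devoicing: [kinotg] → [kinotk]
  result: [kinotk]
Order 2 then 1:
  2 Final Devoicing: no change — [kinotgo]
  1 Apocope: [kinotgo] → [kinotg]
  result: [kinotg]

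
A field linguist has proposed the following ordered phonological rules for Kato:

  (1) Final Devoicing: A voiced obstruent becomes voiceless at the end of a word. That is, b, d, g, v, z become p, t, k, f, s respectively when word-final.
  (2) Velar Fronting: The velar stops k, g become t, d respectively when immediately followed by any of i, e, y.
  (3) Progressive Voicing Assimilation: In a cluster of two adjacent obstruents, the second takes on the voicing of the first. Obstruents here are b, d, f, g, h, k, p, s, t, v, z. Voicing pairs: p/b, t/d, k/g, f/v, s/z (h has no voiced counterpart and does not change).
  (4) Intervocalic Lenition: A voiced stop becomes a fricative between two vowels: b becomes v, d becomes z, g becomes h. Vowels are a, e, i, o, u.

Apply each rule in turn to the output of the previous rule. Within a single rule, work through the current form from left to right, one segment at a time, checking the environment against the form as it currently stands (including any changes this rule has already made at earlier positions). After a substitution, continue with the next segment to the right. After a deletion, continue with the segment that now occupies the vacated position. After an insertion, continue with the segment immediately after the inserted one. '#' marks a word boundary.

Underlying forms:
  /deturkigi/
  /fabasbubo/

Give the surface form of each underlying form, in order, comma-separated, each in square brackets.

[deturtizi], [favaspuvo]

/deturkigi/:
  (1) Final Devoicing: no change — [deturkigi]
  (2) Velar Fronting: [deturkigi] → [deturtidi]
  (3) Progressive Voicing Assimilation: no change — [deturtidi]
  (4) Intervocalic Lenition: [deturtidi] → [deturtizi]
/fabasbubo/:
  (1) Final Devoicing: no change — [fabasbubo]
  (2) Velar Fronting: no change — [fabasbubo]
  (3) Progressive Voicing Assimilation: [fabasbubo] → [fabaspubo]
  (4) Intervocalic Lenition: [fabaspubo] → [favaspuvo]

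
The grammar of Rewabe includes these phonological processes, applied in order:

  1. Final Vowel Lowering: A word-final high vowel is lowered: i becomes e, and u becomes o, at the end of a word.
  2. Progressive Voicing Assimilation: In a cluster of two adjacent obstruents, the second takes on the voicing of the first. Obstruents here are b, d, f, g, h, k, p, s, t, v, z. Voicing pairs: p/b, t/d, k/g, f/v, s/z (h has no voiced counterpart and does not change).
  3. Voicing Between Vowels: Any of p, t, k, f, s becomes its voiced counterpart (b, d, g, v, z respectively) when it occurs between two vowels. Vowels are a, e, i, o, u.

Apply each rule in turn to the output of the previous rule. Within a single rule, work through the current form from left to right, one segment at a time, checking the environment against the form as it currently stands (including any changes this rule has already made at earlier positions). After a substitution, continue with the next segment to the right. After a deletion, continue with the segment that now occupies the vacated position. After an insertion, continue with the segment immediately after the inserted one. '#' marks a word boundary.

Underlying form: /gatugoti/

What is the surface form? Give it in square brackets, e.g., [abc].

[gadugode]

1 Final Vowel Lowering: [gatugoti] → [gatugote]
2 Progressive Voicing Assimilation: no change — [gatugote]
3 Voicing Between Vowels: [gatugote] → [gadugode]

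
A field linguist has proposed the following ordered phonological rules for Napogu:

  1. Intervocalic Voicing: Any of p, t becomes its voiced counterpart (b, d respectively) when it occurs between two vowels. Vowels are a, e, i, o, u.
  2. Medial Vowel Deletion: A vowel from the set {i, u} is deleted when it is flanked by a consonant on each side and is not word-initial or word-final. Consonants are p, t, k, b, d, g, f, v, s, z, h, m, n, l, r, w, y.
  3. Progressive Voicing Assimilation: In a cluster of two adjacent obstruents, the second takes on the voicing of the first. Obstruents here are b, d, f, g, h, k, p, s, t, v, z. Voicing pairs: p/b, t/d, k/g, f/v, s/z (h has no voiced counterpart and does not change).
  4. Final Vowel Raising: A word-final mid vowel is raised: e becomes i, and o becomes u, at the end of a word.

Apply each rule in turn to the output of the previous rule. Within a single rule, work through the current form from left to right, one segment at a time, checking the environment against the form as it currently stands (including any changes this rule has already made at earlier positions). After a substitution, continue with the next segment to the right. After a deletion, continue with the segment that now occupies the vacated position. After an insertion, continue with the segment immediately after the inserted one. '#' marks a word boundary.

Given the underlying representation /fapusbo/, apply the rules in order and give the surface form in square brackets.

[fabzbu]

1 Intervocalic Voicing: [fapusbo] → [fabusbo]
2 Medial Vowel Deletion: [fabusbo] → [fabsbo]
3 Progressive Voicing Assimilation: [fabsbo] → [fabzbo]
4 Final Vowel Raising: [fabzbo] → [fabzbu]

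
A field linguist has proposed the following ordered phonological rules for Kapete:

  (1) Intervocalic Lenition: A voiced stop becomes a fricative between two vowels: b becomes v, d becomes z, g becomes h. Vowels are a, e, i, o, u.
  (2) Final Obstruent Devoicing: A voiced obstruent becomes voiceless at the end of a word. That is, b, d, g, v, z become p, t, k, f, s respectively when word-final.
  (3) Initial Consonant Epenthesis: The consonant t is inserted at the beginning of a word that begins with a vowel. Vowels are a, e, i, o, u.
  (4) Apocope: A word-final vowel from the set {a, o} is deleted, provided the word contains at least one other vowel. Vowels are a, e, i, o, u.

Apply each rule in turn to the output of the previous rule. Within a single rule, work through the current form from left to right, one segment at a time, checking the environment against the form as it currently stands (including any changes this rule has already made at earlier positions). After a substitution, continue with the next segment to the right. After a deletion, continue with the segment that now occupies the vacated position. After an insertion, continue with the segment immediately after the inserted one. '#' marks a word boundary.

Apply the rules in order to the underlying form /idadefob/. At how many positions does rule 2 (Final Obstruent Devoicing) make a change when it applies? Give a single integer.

1

(1) Intervocalic Lenition: [idadefob] → [izazefob]
(2) Final Obstruent Devoicing: [izazefob] → [izazefop]
(3) Initial Consonant Epenthesis: [izazefop] → [tizazefop]
(4) Apocope: no change — [tizazefop]
Rule 2 changed 1 position(s).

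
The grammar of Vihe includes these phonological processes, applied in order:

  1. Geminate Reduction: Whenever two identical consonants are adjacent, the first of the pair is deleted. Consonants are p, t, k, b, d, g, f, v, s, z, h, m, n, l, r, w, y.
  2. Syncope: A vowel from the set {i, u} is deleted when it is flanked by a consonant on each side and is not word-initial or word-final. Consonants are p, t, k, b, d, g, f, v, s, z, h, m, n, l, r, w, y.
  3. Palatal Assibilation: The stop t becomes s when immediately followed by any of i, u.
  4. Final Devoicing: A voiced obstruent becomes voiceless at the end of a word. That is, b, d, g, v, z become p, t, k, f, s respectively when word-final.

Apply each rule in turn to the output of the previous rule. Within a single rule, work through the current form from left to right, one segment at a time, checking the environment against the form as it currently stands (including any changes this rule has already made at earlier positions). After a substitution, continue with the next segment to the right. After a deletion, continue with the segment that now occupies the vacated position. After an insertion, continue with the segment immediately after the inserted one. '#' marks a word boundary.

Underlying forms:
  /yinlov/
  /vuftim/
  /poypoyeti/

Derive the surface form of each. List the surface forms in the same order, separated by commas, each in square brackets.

/yinlov/:
  1 Geminate Reduction: no change — [yinlov]
  2 Syncope: [yinlov] → [ynlov]
  3 Palatal Assibilation: no change — [ynlov]
  4 Final Devoicing: [ynlov] → [ynlof]
/vuftim/:
  1 Geminate Reduction: no change — [vuftim]
  2 Syncope: [vuftim] → [vftm]
  3 Palatal Assibilation: no change — [vftm]
  4 Final Devoicing: no change — [vftm]
/poypoyeti/:
  1 Geminate Reduction: no change — [poypoyeti]
  2 Syncope: no change — [poypoyeti]
  3 Palatal Assibilation: [poypoyeti] → [poypoyesi]
  4 Final Devoicing: no change — [poypoyesi]

[ynlof], [vftm], [poypoyesi]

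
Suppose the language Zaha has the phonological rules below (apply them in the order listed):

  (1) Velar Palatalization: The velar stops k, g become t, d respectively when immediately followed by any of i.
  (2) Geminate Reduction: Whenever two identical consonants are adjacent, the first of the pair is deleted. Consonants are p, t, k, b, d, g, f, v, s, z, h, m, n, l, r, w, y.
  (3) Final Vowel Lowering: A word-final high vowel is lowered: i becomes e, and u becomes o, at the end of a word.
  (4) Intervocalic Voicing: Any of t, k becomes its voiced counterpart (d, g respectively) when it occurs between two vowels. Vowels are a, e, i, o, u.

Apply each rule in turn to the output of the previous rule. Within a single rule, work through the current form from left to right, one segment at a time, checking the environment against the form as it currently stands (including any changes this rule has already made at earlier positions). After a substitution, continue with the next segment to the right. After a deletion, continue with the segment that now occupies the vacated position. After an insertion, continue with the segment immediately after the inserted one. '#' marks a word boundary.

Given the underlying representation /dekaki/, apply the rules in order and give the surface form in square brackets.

(1) Velar Palatalization: [dekaki] → [dekati]
(2) Geminate Reduction: no change — [dekati]
(3) Final Vowel Lowering: [dekati] → [dekate]
(4) Intervocalic Voicing: [dekate] → [degade]

[degade]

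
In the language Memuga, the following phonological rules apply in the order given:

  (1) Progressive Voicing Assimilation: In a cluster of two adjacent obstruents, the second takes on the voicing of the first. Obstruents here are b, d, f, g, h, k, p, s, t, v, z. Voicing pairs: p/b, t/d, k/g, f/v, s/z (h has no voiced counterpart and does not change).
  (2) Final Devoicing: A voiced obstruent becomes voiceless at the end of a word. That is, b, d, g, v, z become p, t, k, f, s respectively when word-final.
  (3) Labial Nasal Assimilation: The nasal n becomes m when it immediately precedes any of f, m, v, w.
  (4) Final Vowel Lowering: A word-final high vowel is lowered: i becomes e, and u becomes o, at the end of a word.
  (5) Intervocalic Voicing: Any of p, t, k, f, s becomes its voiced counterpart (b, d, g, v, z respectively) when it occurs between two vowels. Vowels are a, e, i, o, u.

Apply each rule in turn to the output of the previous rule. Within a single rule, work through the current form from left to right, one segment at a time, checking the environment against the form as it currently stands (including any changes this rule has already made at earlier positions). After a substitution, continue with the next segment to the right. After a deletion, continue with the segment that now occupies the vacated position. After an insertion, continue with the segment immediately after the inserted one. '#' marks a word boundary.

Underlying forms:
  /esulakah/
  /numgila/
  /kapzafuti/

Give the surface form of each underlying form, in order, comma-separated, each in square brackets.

[ezulagah], [numgila], [kapsavude]

/esulakah/:
  (1) Progressive Voicing Assimilation: no change — [esulakah]
  (2) Final Devoicing: no change — [esulakah]
  (3) Labial Nasal Assimilation: no change — [esulakah]
  (4) Final Vowel Lowering: no change — [esulakah]
  (5) Intervocalic Voicing: [esulakah] → [ezulagah]
/numgila/:
  (1) Progressive Voicing Assimilation: no change — [numgila]
  (2) Final Devoicing: no change — [numgila]
  (3) Labial Nasal Assimilation: no change — [numgila]
  (4) Final Vowel Lowering: no change — [numgila]
  (5) Intervocalic Voicing: no change — [numgila]
/kapzafuti/:
  (1) Progressive Voicing Assimilation: [kapzafuti] → [kapsafuti]
  (2) Final Devoicing: no change — [kapsafuti]
  (3) Labial Nasal Assimilation: no change — [kapsafuti]
  (4) Final Vowel Lowering: [kapsafuti] → [kapsafute]
  (5) Intervocalic Voicing: [kapsafute] → [kapsavude]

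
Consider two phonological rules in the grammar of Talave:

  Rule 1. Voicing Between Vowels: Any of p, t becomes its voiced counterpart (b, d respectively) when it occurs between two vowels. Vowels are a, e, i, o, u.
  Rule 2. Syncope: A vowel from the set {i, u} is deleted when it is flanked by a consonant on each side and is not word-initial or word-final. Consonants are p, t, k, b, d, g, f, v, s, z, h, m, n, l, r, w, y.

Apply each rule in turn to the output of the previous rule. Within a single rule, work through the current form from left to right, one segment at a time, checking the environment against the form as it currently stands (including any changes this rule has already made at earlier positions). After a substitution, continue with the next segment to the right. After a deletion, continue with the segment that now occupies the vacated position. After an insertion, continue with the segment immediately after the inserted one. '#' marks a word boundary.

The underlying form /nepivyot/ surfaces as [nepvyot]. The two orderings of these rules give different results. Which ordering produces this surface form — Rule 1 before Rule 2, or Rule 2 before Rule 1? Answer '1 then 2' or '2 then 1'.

Order 1 then 2:
  1 Voicing Between Vowels: [nepivyot] → [nebivyot]
  2 Syncope: [nebivyot] → [nebvyot]
  result: [nebvyot]
Order 2 then 1:
  2 Syncope: [nepivyot] → [nepvyot]
  1 Voicing Between Vowels: no change — [nepvyot]
  result: [nepvyot]

2 then 1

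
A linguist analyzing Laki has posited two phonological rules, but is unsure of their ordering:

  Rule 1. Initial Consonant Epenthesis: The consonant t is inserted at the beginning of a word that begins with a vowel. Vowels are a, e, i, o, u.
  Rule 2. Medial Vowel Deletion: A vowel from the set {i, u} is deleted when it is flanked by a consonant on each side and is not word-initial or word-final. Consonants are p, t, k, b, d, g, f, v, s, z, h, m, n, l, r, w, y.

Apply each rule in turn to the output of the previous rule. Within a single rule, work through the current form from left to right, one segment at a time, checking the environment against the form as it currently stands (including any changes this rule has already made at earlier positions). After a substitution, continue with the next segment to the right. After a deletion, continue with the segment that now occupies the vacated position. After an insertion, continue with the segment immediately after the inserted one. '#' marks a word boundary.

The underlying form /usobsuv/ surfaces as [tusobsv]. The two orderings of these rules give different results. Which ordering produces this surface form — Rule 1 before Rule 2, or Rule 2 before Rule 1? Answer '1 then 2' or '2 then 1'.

2 then 1

Order 1 then 2:
  1 Initial Consonant Epenthesis: [usobsuv] → [tusobsuv]
  2 Medial Vowel Deletion: [tusobsuv] → [tsobsv]
  result: [tsobsv]
Order 2 then 1:
  2 Medial Vowel Deletion: [usobsuv] → [usobsv]
  1 Initial Consonant Epenthesis: [usobsv] → [tusobsv]
  result: [tusobsv]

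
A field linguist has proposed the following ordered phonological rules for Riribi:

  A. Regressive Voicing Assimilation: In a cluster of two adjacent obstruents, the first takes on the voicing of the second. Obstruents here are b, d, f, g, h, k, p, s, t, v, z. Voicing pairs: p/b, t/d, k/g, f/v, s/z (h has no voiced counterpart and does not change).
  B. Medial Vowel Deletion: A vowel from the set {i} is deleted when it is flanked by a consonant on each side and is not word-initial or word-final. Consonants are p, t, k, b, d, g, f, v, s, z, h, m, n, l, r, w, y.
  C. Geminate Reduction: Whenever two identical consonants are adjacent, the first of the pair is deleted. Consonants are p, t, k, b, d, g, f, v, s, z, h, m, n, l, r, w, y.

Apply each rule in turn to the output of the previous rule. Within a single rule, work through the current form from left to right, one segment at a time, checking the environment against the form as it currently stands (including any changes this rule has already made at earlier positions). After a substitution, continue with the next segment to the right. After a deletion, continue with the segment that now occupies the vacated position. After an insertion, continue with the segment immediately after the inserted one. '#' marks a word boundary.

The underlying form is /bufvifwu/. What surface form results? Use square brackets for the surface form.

A Regressive Voicing Assimilation: [bufvifwu] → [buvvifwu]
B Medial Vowel Deletion: [buvvifwu] → [buvvfwu]
C Geminate Reduction: [buvvfwu] → [buvfwu]

[buvfwu]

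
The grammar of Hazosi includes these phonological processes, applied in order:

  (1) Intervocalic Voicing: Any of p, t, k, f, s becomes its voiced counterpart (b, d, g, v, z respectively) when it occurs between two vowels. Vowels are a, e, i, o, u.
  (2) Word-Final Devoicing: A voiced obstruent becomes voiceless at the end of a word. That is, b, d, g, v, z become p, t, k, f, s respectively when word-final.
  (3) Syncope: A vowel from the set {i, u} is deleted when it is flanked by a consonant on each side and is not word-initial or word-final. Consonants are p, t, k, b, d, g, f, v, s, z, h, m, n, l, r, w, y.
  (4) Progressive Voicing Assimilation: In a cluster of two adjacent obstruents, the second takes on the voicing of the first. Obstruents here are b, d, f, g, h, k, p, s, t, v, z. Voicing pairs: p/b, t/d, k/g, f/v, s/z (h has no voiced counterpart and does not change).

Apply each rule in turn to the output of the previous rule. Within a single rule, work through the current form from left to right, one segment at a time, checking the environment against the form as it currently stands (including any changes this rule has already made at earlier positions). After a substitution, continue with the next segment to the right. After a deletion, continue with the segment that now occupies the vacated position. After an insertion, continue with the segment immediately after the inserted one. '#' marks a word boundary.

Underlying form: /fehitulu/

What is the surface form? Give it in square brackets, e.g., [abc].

[fehtlu]

(1) Intervocalic Voicing: [fehitulu] → [fehidulu]
(2) Word-Final Devoicing: no change — [fehidulu]
(3) Syncope: [fehidulu] → [fehdlu]
(4) Progressive Voicing Assimilation: [fehdlu] → [fehtlu]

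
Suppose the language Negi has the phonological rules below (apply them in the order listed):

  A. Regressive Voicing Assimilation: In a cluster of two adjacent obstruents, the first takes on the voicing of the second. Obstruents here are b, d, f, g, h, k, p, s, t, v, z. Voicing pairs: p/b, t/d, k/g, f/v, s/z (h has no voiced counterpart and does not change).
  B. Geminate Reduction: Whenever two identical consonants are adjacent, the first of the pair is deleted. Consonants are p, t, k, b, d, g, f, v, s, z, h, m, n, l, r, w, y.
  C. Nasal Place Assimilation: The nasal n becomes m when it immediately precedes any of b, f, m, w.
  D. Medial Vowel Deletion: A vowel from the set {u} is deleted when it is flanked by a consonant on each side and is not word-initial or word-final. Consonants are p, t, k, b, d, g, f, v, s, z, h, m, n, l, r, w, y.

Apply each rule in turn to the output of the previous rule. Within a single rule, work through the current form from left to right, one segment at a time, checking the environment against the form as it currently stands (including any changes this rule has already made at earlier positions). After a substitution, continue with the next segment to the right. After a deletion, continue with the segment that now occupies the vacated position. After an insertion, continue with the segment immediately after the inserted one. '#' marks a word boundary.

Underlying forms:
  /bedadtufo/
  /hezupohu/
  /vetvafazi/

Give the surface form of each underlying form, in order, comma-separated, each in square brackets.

[bedatfo], [hezpohu], [vedvafazi]

/bedadtufo/:
  A Regressive Voicing Assimilation: [bedadtufo] → [bedattufo]
  B Geminate Reduction: [bedattufo] → [bedatufo]
  C Nasal Place Assimilation: no change — [bedatufo]
  D Medial Vowel Deletion: [bedatufo] → [bedatfo]
/hezupohu/:
  A Regressive Voicing Assimilation: no change — [hezupohu]
  B Geminate Reduction: no change — [hezupohu]
  C Nasal Place Assimilation: no change — [hezupohu]
  D Medial Vowel Deletion: [hezupohu] → [hezpohu]
/vetvafazi/:
  A Regressive Voicing Assimilation: [vetvafazi] → [vedvafazi]
  B Geminate Reduction: no change — [vedvafazi]
  C Nasal Place Assimilation: no change — [vedvafazi]
  D Medial Vowel Deletion: no change — [vedvafazi]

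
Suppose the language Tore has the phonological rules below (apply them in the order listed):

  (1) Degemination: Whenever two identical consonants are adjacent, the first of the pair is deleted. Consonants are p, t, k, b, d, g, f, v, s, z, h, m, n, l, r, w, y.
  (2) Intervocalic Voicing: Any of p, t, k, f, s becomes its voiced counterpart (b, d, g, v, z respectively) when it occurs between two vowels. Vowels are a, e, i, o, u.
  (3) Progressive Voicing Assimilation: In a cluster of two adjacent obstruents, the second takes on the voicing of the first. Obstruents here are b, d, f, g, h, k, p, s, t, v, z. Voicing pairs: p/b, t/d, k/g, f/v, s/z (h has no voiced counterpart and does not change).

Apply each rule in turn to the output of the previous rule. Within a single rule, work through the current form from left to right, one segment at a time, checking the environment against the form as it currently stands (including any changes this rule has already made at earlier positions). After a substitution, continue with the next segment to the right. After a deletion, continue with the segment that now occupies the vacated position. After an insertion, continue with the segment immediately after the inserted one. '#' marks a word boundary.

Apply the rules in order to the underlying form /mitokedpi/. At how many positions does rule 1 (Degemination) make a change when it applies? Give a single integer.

0

(1) Degemination: no change — [mitokedpi]
(2) Intervocalic Voicing: [mitokedpi] → [midogedpi]
(3) Progressive Voicing Assimilation: [midogedpi] → [midogedbi]
Rule 1 changed 0 position(s).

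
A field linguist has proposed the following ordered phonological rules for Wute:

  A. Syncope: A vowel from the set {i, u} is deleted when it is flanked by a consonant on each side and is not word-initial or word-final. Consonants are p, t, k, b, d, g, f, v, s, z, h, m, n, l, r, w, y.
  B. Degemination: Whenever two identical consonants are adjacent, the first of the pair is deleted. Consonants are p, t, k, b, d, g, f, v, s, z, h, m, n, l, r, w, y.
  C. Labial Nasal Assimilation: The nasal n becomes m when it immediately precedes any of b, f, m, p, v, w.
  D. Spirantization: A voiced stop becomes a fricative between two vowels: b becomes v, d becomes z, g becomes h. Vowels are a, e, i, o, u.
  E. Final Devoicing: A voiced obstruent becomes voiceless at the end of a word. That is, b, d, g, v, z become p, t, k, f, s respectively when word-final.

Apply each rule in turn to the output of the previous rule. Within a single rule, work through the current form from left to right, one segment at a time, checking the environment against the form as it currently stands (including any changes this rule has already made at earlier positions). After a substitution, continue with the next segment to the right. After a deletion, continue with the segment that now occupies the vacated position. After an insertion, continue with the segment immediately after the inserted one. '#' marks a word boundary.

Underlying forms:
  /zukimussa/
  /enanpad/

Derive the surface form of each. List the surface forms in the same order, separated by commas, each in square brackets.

/zukimussa/:
  A Syncope: [zukimussa] → [zkmssa]
  B Degemination: [zkmssa] → [zkmsa]
  C Labial Nasal Assimilation: no change — [zkmsa]
  D Spirantization: no change — [zkmsa]
  E Final Devoicing: no change — [zkmsa]
/enanpad/:
  A Syncope: no change — [enanpad]
  B Degemination: no change — [enanpad]
  C Labial Nasal Assimilation: [enanpad] → [enampad]
  D Spirantization: no change — [enampad]
  E Final Devoicing: [enampad] → [enampat]

[zkmsa], [enampat]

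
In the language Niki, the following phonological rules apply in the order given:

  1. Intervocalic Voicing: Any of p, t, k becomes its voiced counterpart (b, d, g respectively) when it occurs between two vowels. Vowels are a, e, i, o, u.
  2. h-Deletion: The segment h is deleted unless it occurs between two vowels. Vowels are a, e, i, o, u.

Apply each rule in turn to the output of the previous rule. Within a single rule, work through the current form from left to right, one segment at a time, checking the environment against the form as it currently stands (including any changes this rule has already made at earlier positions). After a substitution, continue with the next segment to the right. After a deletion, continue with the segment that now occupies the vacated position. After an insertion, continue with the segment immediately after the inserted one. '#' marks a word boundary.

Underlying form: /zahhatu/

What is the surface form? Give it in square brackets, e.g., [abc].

[zahadu]

1 Intervocalic Voicing: [zahhatu] → [zahhadu]
2 h-Deletion: [zahhadu] → [zahadu]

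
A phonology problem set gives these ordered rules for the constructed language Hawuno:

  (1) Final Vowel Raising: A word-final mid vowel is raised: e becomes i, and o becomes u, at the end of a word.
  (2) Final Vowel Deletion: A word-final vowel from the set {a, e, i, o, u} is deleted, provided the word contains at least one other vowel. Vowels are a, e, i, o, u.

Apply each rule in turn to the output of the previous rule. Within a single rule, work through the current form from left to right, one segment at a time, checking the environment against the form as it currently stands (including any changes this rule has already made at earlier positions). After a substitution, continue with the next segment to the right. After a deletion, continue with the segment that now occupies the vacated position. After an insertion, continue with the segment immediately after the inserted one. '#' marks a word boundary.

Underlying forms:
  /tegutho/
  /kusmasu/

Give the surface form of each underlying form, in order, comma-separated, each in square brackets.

/tegutho/:
  (1) Final Vowel Raising: [tegutho] → [teguthu]
  (2) Final Vowel Deletion: [teguthu] → [teguth]
/kusmasu/:
  (1) Final Vowel Raising: no change — [kusmasu]
  (2) Final Vowel Deletion: [kusmasu] → [kusmas]

[teguth], [kusmas]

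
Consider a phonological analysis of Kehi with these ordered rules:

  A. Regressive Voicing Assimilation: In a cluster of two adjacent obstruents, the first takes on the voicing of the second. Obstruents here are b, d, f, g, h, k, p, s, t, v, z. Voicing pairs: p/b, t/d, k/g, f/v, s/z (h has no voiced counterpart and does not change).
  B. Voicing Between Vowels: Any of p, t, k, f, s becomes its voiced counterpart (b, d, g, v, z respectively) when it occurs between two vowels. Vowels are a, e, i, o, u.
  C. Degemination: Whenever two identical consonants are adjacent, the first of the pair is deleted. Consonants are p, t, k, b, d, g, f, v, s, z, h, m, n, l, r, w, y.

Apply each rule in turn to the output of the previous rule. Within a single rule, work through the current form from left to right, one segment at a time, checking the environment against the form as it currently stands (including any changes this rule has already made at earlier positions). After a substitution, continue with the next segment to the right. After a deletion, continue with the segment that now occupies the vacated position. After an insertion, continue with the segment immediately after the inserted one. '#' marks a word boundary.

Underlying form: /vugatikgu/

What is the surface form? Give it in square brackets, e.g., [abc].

[vugadigu]

A Regressive Voicing Assimilation: [vugatikgu] → [vugatiggu]
B Voicing Between Vowels: [vugatiggu] → [vugadiggu]
C Degemination: [vugadiggu] → [vugadigu]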